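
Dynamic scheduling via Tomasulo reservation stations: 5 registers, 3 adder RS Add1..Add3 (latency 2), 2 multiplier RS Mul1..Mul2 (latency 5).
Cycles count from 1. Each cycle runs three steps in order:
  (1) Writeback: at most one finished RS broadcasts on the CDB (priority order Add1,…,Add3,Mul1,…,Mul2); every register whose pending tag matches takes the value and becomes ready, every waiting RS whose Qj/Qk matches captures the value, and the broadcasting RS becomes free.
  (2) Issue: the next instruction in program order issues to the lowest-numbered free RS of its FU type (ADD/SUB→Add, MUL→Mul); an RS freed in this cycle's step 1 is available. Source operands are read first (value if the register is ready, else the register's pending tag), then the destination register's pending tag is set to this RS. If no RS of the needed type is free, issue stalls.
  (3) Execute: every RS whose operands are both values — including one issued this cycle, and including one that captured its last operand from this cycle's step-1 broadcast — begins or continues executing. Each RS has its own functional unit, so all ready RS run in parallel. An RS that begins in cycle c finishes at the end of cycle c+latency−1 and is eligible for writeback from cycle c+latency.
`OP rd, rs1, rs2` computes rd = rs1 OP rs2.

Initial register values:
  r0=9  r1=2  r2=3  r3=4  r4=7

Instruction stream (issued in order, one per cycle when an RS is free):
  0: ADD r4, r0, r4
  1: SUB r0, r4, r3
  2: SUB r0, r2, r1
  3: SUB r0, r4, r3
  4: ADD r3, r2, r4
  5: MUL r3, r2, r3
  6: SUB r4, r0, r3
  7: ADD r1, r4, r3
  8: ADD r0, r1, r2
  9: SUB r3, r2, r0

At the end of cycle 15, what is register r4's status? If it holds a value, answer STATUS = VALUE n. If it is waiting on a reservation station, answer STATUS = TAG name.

STATUS = VALUE -45

c1: issue ADD r4<-Add1 | r0:9,r1:2,r2:3,r3:4,r4:Add1
c2: issue SUB r0<-Add2 | r0:Add2,r1:2,r2:3,r3:4,r4:Add1
c3: CDB Add1=16; issue SUB r0<-Add1 | r0:Add1,r1:2,r2:3,r3:4,r4:16
c4: issue SUB r0<-Add3 | r0:Add3,r1:2,r2:3,r3:4,r4:16
c5: CDB Add1=1; issue ADD r3<-Add1 | r0:Add3,r1:2,r2:3,r3:Add1,r4:16
c6: CDB Add2=12; issue MUL r3<-Mul1 | r0:Add3,r1:2,r2:3,r3:Mul1,r4:16
c7: CDB Add1=19; issue SUB r4<-Add1 | r0:Add3,r1:2,r2:3,r3:Mul1,r4:Add1
c8: CDB Add3=12; issue ADD r1<-Add2 | r0:12,r1:Add2,r2:3,r3:Mul1,r4:Add1
c9: issue ADD r0<-Add3 | r0:Add3,r1:Add2,r2:3,r3:Mul1,r4:Add1
c10: stall | r0:Add3,r1:Add2,r2:3,r3:Mul1,r4:Add1
c11: stall | r0:Add3,r1:Add2,r2:3,r3:Mul1,r4:Add1
c12: CDB Mul1=57; stall | r0:Add3,r1:Add2,r2:3,r3:57,r4:Add1
c13: stall | r0:Add3,r1:Add2,r2:3,r3:57,r4:Add1
c14: CDB Add1=-45; issue SUB r3<-Add1 | r0:Add3,r1:Add2,r2:3,r3:Add1,r4:-45
c15: - | r0:Add3,r1:Add2,r2:3,r3:Add1,r4:-45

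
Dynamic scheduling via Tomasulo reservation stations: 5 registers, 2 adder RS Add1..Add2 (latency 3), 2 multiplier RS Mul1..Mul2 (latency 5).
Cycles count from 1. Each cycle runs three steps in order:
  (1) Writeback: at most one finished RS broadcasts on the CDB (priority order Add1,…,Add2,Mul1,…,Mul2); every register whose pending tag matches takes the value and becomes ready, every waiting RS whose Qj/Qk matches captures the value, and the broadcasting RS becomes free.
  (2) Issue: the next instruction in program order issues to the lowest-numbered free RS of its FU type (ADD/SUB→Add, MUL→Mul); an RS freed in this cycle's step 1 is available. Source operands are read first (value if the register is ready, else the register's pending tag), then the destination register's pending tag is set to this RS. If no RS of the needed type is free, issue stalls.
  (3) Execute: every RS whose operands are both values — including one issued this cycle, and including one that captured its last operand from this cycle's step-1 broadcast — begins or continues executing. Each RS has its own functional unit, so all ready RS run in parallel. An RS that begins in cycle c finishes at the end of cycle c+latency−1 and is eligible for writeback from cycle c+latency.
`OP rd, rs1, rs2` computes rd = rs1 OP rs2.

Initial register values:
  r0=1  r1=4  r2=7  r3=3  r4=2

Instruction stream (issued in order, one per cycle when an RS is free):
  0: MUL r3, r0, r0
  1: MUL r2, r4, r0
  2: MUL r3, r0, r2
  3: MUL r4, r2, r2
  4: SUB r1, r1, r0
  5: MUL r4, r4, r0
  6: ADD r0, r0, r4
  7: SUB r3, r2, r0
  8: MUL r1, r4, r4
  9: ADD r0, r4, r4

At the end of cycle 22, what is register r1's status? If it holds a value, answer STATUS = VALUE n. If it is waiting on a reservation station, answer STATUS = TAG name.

STATUS = TAG Mul2

c1: issue MUL r3<-Mul1 | r0:1,r1:4,r2:7,r3:Mul1,r4:2
c2: issue MUL r2<-Mul2 | r0:1,r1:4,r2:Mul2,r3:Mul1,r4:2
c3: stall | r0:1,r1:4,r2:Mul2,r3:Mul1,r4:2
c4: stall | r0:1,r1:4,r2:Mul2,r3:Mul1,r4:2
c5: stall | r0:1,r1:4,r2:Mul2,r3:Mul1,r4:2
c6: CDB Mul1=1; issue MUL r3<-Mul1 | r0:1,r1:4,r2:Mul2,r3:Mul1,r4:2
c7: CDB Mul2=2; issue MUL r4<-Mul2 | r0:1,r1:4,r2:2,r3:Mul1,r4:Mul2
c8: issue SUB r1<-Add1 | r0:1,r1:Add1,r2:2,r3:Mul1,r4:Mul2
c9: stall | r0:1,r1:Add1,r2:2,r3:Mul1,r4:Mul2
c10: stall | r0:1,r1:Add1,r2:2,r3:Mul1,r4:Mul2
c11: CDB Add1=3; stall | r0:1,r1:3,r2:2,r3:Mul1,r4:Mul2
c12: CDB Mul1=2; issue MUL r4<-Mul1 | r0:1,r1:3,r2:2,r3:2,r4:Mul1
c13: CDB Mul2=4; issue ADD r0<-Add1 | r0:Add1,r1:3,r2:2,r3:2,r4:Mul1
c14: issue SUB r3<-Add2 | r0:Add1,r1:3,r2:2,r3:Add2,r4:Mul1
c15: issue MUL r1<-Mul2 | r0:Add1,r1:Mul2,r2:2,r3:Add2,r4:Mul1
c16: stall | r0:Add1,r1:Mul2,r2:2,r3:Add2,r4:Mul1
c17: stall | r0:Add1,r1:Mul2,r2:2,r3:Add2,r4:Mul1
c18: CDB Mul1=4; stall | r0:Add1,r1:Mul2,r2:2,r3:Add2,r4:4
c19: stall | r0:Add1,r1:Mul2,r2:2,r3:Add2,r4:4
c20: stall | r0:Add1,r1:Mul2,r2:2,r3:Add2,r4:4
c21: CDB Add1=5; issue ADD r0<-Add1 | r0:Add1,r1:Mul2,r2:2,r3:Add2,r4:4
c22: - | r0:Add1,r1:Mul2,r2:2,r3:Add2,r4:4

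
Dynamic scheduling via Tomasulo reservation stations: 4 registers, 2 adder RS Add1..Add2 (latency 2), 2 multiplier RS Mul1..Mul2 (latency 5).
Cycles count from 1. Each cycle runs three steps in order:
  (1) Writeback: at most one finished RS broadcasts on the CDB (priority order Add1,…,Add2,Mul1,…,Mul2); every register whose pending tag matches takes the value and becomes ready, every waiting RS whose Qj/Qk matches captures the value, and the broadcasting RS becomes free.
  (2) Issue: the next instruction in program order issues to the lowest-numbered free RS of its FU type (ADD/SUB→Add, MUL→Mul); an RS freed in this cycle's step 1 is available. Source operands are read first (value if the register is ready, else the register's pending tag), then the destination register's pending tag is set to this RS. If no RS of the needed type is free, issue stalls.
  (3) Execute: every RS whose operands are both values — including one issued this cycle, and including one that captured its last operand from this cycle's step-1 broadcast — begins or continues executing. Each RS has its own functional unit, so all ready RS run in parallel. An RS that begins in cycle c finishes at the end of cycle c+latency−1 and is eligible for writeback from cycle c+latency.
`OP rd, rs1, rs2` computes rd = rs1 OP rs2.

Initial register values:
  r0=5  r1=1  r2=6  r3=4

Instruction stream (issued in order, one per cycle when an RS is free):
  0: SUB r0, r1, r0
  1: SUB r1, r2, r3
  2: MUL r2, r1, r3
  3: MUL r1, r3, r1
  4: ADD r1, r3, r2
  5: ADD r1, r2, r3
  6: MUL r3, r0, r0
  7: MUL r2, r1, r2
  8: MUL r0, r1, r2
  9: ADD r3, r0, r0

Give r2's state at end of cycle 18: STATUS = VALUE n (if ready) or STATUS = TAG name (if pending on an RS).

c1: issue SUB r0<-Add1 | r0:Add1,r1:1,r2:6,r3:4
c2: issue SUB r1<-Add2 | r0:Add1,r1:Add2,r2:6,r3:4
c3: CDB Add1=-4; issue MUL r2<-Mul1 | r0:-4,r1:Add2,r2:Mul1,r3:4
c4: CDB Add2=2; issue MUL r1<-Mul2 | r0:-4,r1:Mul2,r2:Mul1,r3:4
c5: issue ADD r1<-Add1 | r0:-4,r1:Add1,r2:Mul1,r3:4
c6: issue ADD r1<-Add2 | r0:-4,r1:Add2,r2:Mul1,r3:4
c7: stall | r0:-4,r1:Add2,r2:Mul1,r3:4
c8: stall | r0:-4,r1:Add2,r2:Mul1,r3:4
c9: CDB Mul1=8; issue MUL r3<-Mul1 | r0:-4,r1:Add2,r2:8,r3:Mul1
c10: CDB Mul2=8; issue MUL r2<-Mul2 | r0:-4,r1:Add2,r2:Mul2,r3:Mul1
c11: CDB Add1=12; stall | r0:-4,r1:Add2,r2:Mul2,r3:Mul1
c12: CDB Add2=12; stall | r0:-4,r1:12,r2:Mul2,r3:Mul1
c13: stall | r0:-4,r1:12,r2:Mul2,r3:Mul1
c14: CDB Mul1=16; issue MUL r0<-Mul1 | r0:Mul1,r1:12,r2:Mul2,r3:16
c15: issue ADD r3<-Add1 | r0:Mul1,r1:12,r2:Mul2,r3:Add1
c16: - | r0:Mul1,r1:12,r2:Mul2,r3:Add1
c17: CDB Mul2=96 | r0:Mul1,r1:12,r2:96,r3:Add1
c18: - | r0:Mul1,r1:12,r2:96,r3:Add1

STATUS = VALUE 96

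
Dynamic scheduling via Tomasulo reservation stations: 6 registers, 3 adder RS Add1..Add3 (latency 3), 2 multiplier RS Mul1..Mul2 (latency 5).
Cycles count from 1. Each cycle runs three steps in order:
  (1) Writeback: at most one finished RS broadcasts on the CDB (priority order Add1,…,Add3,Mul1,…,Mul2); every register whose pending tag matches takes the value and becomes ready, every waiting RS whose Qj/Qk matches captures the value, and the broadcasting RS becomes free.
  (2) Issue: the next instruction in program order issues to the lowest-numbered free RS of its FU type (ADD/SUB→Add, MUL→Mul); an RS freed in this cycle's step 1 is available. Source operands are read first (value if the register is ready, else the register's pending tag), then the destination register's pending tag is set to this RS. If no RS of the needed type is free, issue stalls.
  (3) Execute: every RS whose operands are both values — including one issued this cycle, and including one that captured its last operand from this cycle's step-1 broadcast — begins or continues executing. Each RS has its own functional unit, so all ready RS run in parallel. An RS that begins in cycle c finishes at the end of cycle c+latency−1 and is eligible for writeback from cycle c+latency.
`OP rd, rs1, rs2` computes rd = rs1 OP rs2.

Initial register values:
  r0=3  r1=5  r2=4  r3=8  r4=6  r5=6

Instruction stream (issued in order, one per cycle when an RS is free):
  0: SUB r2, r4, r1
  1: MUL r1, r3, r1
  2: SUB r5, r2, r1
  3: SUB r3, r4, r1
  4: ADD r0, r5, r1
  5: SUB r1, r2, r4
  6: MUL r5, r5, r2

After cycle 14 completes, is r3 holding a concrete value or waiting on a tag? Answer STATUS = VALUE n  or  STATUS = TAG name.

STATUS = VALUE -34

  c1: issue SUB r2<-Add1  regs: r0:3,r1:5,r2:Add1,r3:8,r4:6,r5:6
  c2: issue MUL r1<-Mul1  regs: r0:3,r1:Mul1,r2:Add1,r3:8,r4:6,r5:6
  c3: issue SUB r5<-Add2  regs: r0:3,r1:Mul1,r2:Add1,r3:8,r4:6,r5:Add2
  c4: CDB Add1=1; issue SUB r3<-Add1  regs: r0:3,r1:Mul1,r2:1,r3:Add1,r4:6,r5:Add2
  c5: issue ADD r0<-Add3  regs: r0:Add3,r1:Mul1,r2:1,r3:Add1,r4:6,r5:Add2
  c6: stall  regs: r0:Add3,r1:Mul1,r2:1,r3:Add1,r4:6,r5:Add2
  c7: CDB Mul1=40; stall  regs: r0:Add3,r1:40,r2:1,r3:Add1,r4:6,r5:Add2
  c8: stall  regs: r0:Add3,r1:40,r2:1,r3:Add1,r4:6,r5:Add2
  c9: stall  regs: r0:Add3,r1:40,r2:1,r3:Add1,r4:6,r5:Add2
  c10: CDB Add1=-34; issue SUB r1<-Add1  regs: r0:Add3,r1:Add1,r2:1,r3:-34,r4:6,r5:Add2
  c11: CDB Add2=-39; issue MUL r5<-Mul1  regs: r0:Add3,r1:Add1,r2:1,r3:-34,r4:6,r5:Mul1
  c12: -  regs: r0:Add3,r1:Add1,r2:1,r3:-34,r4:6,r5:Mul1
  c13: CDB Add1=-5  regs: r0:Add3,r1:-5,r2:1,r3:-34,r4:6,r5:Mul1
  c14: CDB Add3=1  regs: r0:1,r1:-5,r2:1,r3:-34,r4:6,r5:Mul1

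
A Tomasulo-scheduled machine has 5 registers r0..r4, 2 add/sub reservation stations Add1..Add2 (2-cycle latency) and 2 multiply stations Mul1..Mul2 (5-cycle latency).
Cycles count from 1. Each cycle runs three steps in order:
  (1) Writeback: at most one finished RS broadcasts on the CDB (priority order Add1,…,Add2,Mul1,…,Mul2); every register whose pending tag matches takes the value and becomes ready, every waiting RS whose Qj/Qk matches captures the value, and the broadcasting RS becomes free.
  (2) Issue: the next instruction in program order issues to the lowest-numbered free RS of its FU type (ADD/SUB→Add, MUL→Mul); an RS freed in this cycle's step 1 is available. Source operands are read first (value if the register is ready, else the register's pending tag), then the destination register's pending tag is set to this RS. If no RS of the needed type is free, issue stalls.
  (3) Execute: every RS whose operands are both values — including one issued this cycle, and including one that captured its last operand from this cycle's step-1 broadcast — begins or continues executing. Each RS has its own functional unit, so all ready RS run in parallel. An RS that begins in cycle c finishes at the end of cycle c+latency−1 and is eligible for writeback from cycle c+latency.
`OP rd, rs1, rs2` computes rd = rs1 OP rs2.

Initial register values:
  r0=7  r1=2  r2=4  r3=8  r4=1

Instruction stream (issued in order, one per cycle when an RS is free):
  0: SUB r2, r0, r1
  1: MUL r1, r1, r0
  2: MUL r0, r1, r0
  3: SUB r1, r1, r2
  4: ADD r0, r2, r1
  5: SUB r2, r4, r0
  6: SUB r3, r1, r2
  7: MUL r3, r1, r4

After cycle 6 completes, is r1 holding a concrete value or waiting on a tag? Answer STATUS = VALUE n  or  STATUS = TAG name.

  c1: issue SUB r2<-Add1  regs: r0:7,r1:2,r2:Add1,r3:8,r4:1
  c2: issue MUL r1<-Mul1  regs: r0:7,r1:Mul1,r2:Add1,r3:8,r4:1
  c3: CDB Add1=5; issue MUL r0<-Mul2  regs: r0:Mul2,r1:Mul1,r2:5,r3:8,r4:1
  c4: issue SUB r1<-Add1  regs: r0:Mul2,r1:Add1,r2:5,r3:8,r4:1
  c5: issue ADD r0<-Add2  regs: r0:Add2,r1:Add1,r2:5,r3:8,r4:1
  c6: stall  regs: r0:Add2,r1:Add1,r2:5,r3:8,r4:1

STATUS = TAG Add1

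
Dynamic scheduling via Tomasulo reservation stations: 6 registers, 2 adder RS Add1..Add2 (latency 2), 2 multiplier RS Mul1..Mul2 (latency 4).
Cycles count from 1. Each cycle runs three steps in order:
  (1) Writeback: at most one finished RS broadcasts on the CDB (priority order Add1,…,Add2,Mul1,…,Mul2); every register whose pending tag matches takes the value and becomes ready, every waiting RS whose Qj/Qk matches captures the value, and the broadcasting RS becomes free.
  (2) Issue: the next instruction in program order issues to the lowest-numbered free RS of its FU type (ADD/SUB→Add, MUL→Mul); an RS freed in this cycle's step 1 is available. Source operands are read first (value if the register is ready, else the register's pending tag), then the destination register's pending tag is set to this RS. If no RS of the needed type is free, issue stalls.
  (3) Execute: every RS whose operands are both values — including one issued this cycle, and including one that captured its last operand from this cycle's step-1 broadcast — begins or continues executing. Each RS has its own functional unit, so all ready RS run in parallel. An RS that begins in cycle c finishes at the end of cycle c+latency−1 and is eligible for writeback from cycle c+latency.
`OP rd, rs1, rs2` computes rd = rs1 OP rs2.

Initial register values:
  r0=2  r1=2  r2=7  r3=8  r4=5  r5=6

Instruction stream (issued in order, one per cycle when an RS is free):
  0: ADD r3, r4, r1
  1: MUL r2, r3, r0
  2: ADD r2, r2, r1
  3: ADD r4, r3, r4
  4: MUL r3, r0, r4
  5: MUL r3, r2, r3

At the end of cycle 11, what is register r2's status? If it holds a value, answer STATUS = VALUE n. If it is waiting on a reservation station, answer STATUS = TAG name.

  c1: issue ADD r3<-Add1  regs: r0:2,r1:2,r2:7,r3:Add1,r4:5,r5:6
  c2: issue MUL r2<-Mul1  regs: r0:2,r1:2,r2:Mul1,r3:Add1,r4:5,r5:6
  c3: CDB Add1=7; issue ADD r2<-Add1  regs: r0:2,r1:2,r2:Add1,r3:7,r4:5,r5:6
  c4: issue ADD r4<-Add2  regs: r0:2,r1:2,r2:Add1,r3:7,r4:Add2,r5:6
  c5: issue MUL r3<-Mul2  regs: r0:2,r1:2,r2:Add1,r3:Mul2,r4:Add2,r5:6
  c6: CDB Add2=12; stall  regs: r0:2,r1:2,r2:Add1,r3:Mul2,r4:12,r5:6
  c7: CDB Mul1=14; issue MUL r3<-Mul1  regs: r0:2,r1:2,r2:Add1,r3:Mul1,r4:12,r5:6
  c8: -  regs: r0:2,r1:2,r2:Add1,r3:Mul1,r4:12,r5:6
  c9: CDB Add1=16  regs: r0:2,r1:2,r2:16,r3:Mul1,r4:12,r5:6
  c10: CDB Mul2=24  regs: r0:2,r1:2,r2:16,r3:Mul1,r4:12,r5:6
  c11: -  regs: r0:2,r1:2,r2:16,r3:Mul1,r4:12,r5:6

STATUS = VALUE 16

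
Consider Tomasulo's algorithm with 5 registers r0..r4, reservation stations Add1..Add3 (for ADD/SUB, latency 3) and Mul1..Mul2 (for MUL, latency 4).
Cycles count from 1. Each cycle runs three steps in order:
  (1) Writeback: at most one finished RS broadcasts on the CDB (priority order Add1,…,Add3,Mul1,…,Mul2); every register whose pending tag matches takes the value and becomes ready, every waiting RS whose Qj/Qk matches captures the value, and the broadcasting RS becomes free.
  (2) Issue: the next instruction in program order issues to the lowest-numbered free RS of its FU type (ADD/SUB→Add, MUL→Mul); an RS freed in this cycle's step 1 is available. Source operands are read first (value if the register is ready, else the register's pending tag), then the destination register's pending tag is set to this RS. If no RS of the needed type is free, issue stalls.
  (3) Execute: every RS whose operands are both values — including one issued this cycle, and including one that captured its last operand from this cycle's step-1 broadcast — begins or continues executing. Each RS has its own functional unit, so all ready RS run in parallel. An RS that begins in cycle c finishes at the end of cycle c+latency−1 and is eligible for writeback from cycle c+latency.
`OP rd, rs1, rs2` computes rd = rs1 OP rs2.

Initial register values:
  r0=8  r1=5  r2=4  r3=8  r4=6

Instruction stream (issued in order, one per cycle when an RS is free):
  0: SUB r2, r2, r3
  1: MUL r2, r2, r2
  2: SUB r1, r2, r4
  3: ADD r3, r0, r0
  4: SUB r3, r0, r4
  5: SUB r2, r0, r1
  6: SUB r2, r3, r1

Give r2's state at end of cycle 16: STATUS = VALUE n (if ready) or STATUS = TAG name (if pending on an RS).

cycle 1: issue SUB r2<-Add1 // r0:8,r1:5,r2:Add1,r3:8,r4:6
cycle 2: issue MUL r2<-Mul1 // r0:8,r1:5,r2:Mul1,r3:8,r4:6
cycle 3: issue SUB r1<-Add2 // r0:8,r1:Add2,r2:Mul1,r3:8,r4:6
cycle 4: CDB Add1=-4; issue ADD r3<-Add1 // r0:8,r1:Add2,r2:Mul1,r3:Add1,r4:6
cycle 5: issue SUB r3<-Add3 // r0:8,r1:Add2,r2:Mul1,r3:Add3,r4:6
cycle 6: stall // r0:8,r1:Add2,r2:Mul1,r3:Add3,r4:6
cycle 7: CDB Add1=16; issue SUB r2<-Add1 // r0:8,r1:Add2,r2:Add1,r3:Add3,r4:6
cycle 8: CDB Add3=2; issue SUB r2<-Add3 // r0:8,r1:Add2,r2:Add3,r3:2,r4:6
cycle 9: CDB Mul1=16 // r0:8,r1:Add2,r2:Add3,r3:2,r4:6
cycle 10: - // r0:8,r1:Add2,r2:Add3,r3:2,r4:6
cycle 11: - // r0:8,r1:Add2,r2:Add3,r3:2,r4:6
cycle 12: CDB Add2=10 // r0:8,r1:10,r2:Add3,r3:2,r4:6
cycle 13: - // r0:8,r1:10,r2:Add3,r3:2,r4:6
cycle 14: - // r0:8,r1:10,r2:Add3,r3:2,r4:6
cycle 15: CDB Add1=-2 // r0:8,r1:10,r2:Add3,r3:2,r4:6
cycle 16: CDB Add3=-8 // r0:8,r1:10,r2:-8,r3:2,r4:6

STATUS = VALUE -8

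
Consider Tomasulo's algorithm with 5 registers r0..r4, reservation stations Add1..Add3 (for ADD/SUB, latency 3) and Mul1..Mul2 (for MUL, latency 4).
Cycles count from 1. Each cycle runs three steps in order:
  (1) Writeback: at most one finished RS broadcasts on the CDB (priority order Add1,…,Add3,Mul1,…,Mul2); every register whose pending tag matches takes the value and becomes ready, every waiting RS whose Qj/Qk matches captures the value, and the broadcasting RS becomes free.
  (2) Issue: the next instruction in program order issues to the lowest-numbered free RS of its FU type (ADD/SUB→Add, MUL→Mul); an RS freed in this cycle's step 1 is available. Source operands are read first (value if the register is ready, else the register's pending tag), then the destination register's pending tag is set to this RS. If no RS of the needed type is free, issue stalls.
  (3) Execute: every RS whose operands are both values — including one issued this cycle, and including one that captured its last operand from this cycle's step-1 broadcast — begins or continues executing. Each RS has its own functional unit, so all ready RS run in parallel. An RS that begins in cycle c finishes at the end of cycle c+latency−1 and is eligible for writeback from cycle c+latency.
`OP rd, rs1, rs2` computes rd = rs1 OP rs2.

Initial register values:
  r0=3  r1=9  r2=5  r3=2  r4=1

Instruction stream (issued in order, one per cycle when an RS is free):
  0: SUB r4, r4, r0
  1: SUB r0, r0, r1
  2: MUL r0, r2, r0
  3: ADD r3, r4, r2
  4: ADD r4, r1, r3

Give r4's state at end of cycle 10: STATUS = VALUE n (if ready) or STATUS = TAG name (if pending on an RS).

c1: issue SUB r4<-Add1 | r0:3,r1:9,r2:5,r3:2,r4:Add1
c2: issue SUB r0<-Add2 | r0:Add2,r1:9,r2:5,r3:2,r4:Add1
c3: issue MUL r0<-Mul1 | r0:Mul1,r1:9,r2:5,r3:2,r4:Add1
c4: CDB Add1=-2; issue ADD r3<-Add1 | r0:Mul1,r1:9,r2:5,r3:Add1,r4:-2
c5: CDB Add2=-6; issue ADD r4<-Add2 | r0:Mul1,r1:9,r2:5,r3:Add1,r4:Add2
c6: - | r0:Mul1,r1:9,r2:5,r3:Add1,r4:Add2
c7: CDB Add1=3 | r0:Mul1,r1:9,r2:5,r3:3,r4:Add2
c8: - | r0:Mul1,r1:9,r2:5,r3:3,r4:Add2
c9: CDB Mul1=-30 | r0:-30,r1:9,r2:5,r3:3,r4:Add2
c10: CDB Add2=12 | r0:-30,r1:9,r2:5,r3:3,r4:12

STATUS = VALUE 12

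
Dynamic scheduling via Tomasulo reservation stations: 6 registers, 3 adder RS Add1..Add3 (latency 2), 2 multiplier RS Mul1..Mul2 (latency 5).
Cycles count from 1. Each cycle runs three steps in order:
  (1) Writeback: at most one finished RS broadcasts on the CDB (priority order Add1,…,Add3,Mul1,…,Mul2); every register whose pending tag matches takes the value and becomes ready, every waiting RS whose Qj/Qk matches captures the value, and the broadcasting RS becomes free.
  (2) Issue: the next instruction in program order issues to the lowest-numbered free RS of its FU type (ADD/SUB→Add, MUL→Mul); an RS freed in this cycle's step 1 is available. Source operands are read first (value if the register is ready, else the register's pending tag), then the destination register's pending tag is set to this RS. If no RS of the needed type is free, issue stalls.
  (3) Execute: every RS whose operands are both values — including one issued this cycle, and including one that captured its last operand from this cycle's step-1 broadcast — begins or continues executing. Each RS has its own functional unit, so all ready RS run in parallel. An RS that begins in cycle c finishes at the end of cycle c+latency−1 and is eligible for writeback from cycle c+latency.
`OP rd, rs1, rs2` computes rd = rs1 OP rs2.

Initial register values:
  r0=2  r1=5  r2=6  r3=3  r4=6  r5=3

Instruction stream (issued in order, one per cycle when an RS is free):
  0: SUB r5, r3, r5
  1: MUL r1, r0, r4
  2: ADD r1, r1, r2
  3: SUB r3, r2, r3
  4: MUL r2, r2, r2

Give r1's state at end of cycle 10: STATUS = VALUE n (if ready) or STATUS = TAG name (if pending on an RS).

  c1: issue SUB r5<-Add1  regs: r0:2,r1:5,r2:6,r3:3,r4:6,r5:Add1
  c2: issue MUL r1<-Mul1  regs: r0:2,r1:Mul1,r2:6,r3:3,r4:6,r5:Add1
  c3: CDB Add1=0; issue ADD r1<-Add1  regs: r0:2,r1:Add1,r2:6,r3:3,r4:6,r5:0
  c4: issue SUB r3<-Add2  regs: r0:2,r1:Add1,r2:6,r3:Add2,r4:6,r5:0
  c5: issue MUL r2<-Mul2  regs: r0:2,r1:Add1,r2:Mul2,r3:Add2,r4:6,r5:0
  c6: CDB Add2=3  regs: r0:2,r1:Add1,r2:Mul2,r3:3,r4:6,r5:0
  c7: CDB Mul1=12  regs: r0:2,r1:Add1,r2:Mul2,r3:3,r4:6,r5:0
  c8: -  regs: r0:2,r1:Add1,r2:Mul2,r3:3,r4:6,r5:0
  c9: CDB Add1=18  regs: r0:2,r1:18,r2:Mul2,r3:3,r4:6,r5:0
  c10: CDB Mul2=36  regs: r0:2,r1:18,r2:36,r3:3,r4:6,r5:0

STATUS = VALUE 18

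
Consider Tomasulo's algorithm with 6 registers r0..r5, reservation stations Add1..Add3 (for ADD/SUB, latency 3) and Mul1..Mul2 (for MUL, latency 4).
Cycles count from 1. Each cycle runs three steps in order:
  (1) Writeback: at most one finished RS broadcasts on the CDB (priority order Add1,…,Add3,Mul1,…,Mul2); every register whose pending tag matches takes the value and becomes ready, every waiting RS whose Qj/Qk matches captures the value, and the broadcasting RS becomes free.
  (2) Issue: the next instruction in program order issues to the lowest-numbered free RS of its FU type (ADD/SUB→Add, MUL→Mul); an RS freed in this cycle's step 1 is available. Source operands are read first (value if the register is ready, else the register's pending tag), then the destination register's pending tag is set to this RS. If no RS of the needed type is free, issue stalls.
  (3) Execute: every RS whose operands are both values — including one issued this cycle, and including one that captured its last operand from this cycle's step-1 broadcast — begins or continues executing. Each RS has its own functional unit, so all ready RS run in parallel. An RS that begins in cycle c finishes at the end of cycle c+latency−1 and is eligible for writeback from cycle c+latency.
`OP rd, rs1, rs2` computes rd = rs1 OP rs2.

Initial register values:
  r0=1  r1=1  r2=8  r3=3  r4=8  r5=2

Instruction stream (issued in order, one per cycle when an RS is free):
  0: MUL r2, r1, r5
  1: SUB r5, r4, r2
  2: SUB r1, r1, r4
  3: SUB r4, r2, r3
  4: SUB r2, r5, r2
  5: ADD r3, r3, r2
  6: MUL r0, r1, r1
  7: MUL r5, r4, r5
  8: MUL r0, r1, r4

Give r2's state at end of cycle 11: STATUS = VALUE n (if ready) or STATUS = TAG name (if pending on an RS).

STATUS = VALUE 4

cycle 1: issue MUL r2<-Mul1 // r0:1,r1:1,r2:Mul1,r3:3,r4:8,r5:2
cycle 2: issue SUB r5<-Add1 // r0:1,r1:1,r2:Mul1,r3:3,r4:8,r5:Add1
cycle 3: issue SUB r1<-Add2 // r0:1,r1:Add2,r2:Mul1,r3:3,r4:8,r5:Add1
cycle 4: issue SUB r4<-Add3 // r0:1,r1:Add2,r2:Mul1,r3:3,r4:Add3,r5:Add1
cycle 5: CDB Mul1=2; stall // r0:1,r1:Add2,r2:2,r3:3,r4:Add3,r5:Add1
cycle 6: CDB Add2=-7; issue SUB r2<-Add2 // r0:1,r1:-7,r2:Add2,r3:3,r4:Add3,r5:Add1
cycle 7: stall // r0:1,r1:-7,r2:Add2,r3:3,r4:Add3,r5:Add1
cycle 8: CDB Add1=6; issue ADD r3<-Add1 // r0:1,r1:-7,r2:Add2,r3:Add1,r4:Add3,r5:6
cycle 9: CDB Add3=-1; issue MUL r0<-Mul1 // r0:Mul1,r1:-7,r2:Add2,r3:Add1,r4:-1,r5:6
cycle 10: issue MUL r5<-Mul2 // r0:Mul1,r1:-7,r2:Add2,r3:Add1,r4:-1,r5:Mul2
cycle 11: CDB Add2=4; stall // r0:Mul1,r1:-7,r2:4,r3:Add1,r4:-1,r5:Mul2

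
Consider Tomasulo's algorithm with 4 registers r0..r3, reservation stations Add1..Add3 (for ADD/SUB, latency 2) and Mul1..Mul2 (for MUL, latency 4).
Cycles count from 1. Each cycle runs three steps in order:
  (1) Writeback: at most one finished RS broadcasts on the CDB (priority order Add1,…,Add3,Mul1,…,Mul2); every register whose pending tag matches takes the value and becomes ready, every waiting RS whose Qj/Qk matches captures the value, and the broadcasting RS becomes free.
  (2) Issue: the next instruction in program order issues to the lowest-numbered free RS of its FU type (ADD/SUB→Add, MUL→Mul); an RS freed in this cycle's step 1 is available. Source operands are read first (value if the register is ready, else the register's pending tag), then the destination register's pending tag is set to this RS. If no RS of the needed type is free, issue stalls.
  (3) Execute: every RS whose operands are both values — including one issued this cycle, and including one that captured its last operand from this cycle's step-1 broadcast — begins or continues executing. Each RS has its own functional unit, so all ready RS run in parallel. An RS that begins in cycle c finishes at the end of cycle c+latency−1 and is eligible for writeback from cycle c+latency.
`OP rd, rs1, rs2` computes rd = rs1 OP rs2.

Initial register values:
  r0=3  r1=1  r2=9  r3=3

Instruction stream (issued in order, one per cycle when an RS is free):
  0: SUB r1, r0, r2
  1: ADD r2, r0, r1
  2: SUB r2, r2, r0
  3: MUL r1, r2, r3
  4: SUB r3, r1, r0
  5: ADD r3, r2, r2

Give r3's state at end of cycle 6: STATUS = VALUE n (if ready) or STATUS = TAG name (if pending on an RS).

STATUS = TAG Add3

cycle 1: issue SUB r1<-Add1 // r0:3,r1:Add1,r2:9,r3:3
cycle 2: issue ADD r2<-Add2 // r0:3,r1:Add1,r2:Add2,r3:3
cycle 3: CDB Add1=-6; issue SUB r2<-Add1 // r0:3,r1:-6,r2:Add1,r3:3
cycle 4: issue MUL r1<-Mul1 // r0:3,r1:Mul1,r2:Add1,r3:3
cycle 5: CDB Add2=-3; issue SUB r3<-Add2 // r0:3,r1:Mul1,r2:Add1,r3:Add2
cycle 6: issue ADD r3<-Add3 // r0:3,r1:Mul1,r2:Add1,r3:Add3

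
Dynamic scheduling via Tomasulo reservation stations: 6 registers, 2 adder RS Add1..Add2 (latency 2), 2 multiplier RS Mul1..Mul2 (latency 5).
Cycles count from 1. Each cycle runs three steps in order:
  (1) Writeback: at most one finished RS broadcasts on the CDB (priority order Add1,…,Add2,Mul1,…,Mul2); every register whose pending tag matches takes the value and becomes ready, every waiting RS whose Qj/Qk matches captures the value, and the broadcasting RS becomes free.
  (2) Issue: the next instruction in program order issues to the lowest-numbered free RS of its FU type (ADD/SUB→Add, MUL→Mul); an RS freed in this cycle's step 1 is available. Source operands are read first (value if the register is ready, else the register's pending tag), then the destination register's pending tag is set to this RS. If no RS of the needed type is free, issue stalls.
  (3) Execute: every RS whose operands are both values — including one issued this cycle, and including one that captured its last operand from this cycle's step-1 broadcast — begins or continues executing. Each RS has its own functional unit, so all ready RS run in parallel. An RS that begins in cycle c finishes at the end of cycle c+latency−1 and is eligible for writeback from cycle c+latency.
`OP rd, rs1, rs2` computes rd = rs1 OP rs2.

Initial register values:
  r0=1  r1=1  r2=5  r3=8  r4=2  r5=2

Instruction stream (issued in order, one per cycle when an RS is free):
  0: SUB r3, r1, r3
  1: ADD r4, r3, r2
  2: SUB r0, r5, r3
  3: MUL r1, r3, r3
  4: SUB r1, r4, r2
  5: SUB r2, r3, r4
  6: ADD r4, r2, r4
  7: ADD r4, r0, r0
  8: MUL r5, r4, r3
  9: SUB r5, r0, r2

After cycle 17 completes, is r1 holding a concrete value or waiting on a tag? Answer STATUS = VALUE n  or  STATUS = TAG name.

STATUS = VALUE -7

c1: issue SUB r3<-Add1 | r0:1,r1:1,r2:5,r3:Add1,r4:2,r5:2
c2: issue ADD r4<-Add2 | r0:1,r1:1,r2:5,r3:Add1,r4:Add2,r5:2
c3: CDB Add1=-7; issue SUB r0<-Add1 | r0:Add1,r1:1,r2:5,r3:-7,r4:Add2,r5:2
c4: issue MUL r1<-Mul1 | r0:Add1,r1:Mul1,r2:5,r3:-7,r4:Add2,r5:2
c5: CDB Add1=9; issue SUB r1<-Add1 | r0:9,r1:Add1,r2:5,r3:-7,r4:Add2,r5:2
c6: CDB Add2=-2; issue SUB r2<-Add2 | r0:9,r1:Add1,r2:Add2,r3:-7,r4:-2,r5:2
c7: stall | r0:9,r1:Add1,r2:Add2,r3:-7,r4:-2,r5:2
c8: CDB Add1=-7; issue ADD r4<-Add1 | r0:9,r1:-7,r2:Add2,r3:-7,r4:Add1,r5:2
c9: CDB Add2=-5; issue ADD r4<-Add2 | r0:9,r1:-7,r2:-5,r3:-7,r4:Add2,r5:2
c10: CDB Mul1=49; issue MUL r5<-Mul1 | r0:9,r1:-7,r2:-5,r3:-7,r4:Add2,r5:Mul1
c11: CDB Add1=-7; issue SUB r5<-Add1 | r0:9,r1:-7,r2:-5,r3:-7,r4:Add2,r5:Add1
c12: CDB Add2=18 | r0:9,r1:-7,r2:-5,r3:-7,r4:18,r5:Add1
c13: CDB Add1=14 | r0:9,r1:-7,r2:-5,r3:-7,r4:18,r5:14
c14: - | r0:9,r1:-7,r2:-5,r3:-7,r4:18,r5:14
c15: - | r0:9,r1:-7,r2:-5,r3:-7,r4:18,r5:14
c16: - | r0:9,r1:-7,r2:-5,r3:-7,r4:18,r5:14
c17: CDB Mul1=-126 | r0:9,r1:-7,r2:-5,r3:-7,r4:18,r5:14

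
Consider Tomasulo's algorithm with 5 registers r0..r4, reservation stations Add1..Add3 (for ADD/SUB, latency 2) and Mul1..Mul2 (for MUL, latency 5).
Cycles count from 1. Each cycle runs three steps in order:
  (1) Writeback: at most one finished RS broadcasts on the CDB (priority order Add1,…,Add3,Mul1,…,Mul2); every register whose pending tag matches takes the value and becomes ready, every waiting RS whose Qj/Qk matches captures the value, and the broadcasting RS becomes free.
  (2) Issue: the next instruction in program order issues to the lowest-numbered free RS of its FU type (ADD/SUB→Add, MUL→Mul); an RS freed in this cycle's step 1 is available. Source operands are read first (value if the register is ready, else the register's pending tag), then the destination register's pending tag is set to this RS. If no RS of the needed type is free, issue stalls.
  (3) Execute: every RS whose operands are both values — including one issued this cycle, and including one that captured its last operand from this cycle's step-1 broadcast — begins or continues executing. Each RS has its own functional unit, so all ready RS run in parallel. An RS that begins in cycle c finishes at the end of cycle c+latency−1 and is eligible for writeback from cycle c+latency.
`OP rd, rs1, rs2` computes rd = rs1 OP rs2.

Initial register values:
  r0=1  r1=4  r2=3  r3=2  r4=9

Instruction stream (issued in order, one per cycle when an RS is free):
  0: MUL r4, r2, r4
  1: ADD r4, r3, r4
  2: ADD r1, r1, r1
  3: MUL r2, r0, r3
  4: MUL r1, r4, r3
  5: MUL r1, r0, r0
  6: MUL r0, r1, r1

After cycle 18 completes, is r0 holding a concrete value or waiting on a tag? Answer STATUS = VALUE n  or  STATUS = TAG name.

STATUS = TAG Mul1

cycle 1: issue MUL r4<-Mul1 // r0:1,r1:4,r2:3,r3:2,r4:Mul1
cycle 2: issue ADD r4<-Add1 // r0:1,r1:4,r2:3,r3:2,r4:Add1
cycle 3: issue ADD r1<-Add2 // r0:1,r1:Add2,r2:3,r3:2,r4:Add1
cycle 4: issue MUL r2<-Mul2 // r0:1,r1:Add2,r2:Mul2,r3:2,r4:Add1
cycle 5: CDB Add2=8; stall // r0:1,r1:8,r2:Mul2,r3:2,r4:Add1
cycle 6: CDB Mul1=27; issue MUL r1<-Mul1 // r0:1,r1:Mul1,r2:Mul2,r3:2,r4:Add1
cycle 7: stall // r0:1,r1:Mul1,r2:Mul2,r3:2,r4:Add1
cycle 8: CDB Add1=29; stall // r0:1,r1:Mul1,r2:Mul2,r3:2,r4:29
cycle 9: CDB Mul2=2; issue MUL r1<-Mul2 // r0:1,r1:Mul2,r2:2,r3:2,r4:29
cycle 10: stall // r0:1,r1:Mul2,r2:2,r3:2,r4:29
cycle 11: stall // r0:1,r1:Mul2,r2:2,r3:2,r4:29
cycle 12: stall // r0:1,r1:Mul2,r2:2,r3:2,r4:29
cycle 13: CDB Mul1=58; issue MUL r0<-Mul1 // r0:Mul1,r1:Mul2,r2:2,r3:2,r4:29
cycle 14: CDB Mul2=1 // r0:Mul1,r1:1,r2:2,r3:2,r4:29
cycle 15: - // r0:Mul1,r1:1,r2:2,r3:2,r4:29
cycle 16: - // r0:Mul1,r1:1,r2:2,r3:2,r4:29
cycle 17: - // r0:Mul1,r1:1,r2:2,r3:2,r4:29
cycle 18: - // r0:Mul1,r1:1,r2:2,r3:2,r4:29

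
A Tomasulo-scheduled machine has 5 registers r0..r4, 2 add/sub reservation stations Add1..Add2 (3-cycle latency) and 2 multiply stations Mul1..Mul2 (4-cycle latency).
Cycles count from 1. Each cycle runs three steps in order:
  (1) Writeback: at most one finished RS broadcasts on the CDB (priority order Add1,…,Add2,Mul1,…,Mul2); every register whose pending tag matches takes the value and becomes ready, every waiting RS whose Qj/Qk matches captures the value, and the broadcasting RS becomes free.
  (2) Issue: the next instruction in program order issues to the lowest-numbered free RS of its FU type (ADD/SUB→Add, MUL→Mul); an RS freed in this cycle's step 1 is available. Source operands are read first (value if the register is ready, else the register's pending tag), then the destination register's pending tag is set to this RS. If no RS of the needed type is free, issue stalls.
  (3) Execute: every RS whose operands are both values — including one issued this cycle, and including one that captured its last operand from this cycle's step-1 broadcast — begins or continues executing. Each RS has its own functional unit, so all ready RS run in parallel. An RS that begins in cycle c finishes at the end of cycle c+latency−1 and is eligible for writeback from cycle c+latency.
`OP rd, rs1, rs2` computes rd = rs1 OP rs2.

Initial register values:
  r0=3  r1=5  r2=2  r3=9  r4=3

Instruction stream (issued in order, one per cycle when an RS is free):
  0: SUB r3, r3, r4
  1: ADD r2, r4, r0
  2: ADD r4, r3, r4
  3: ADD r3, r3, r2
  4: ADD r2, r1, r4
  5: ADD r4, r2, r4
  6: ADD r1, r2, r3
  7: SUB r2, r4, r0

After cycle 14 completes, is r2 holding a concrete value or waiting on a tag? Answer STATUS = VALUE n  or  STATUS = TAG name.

STATUS = TAG Add1

  c1: issue SUB r3<-Add1  regs: r0:3,r1:5,r2:2,r3:Add1,r4:3
  c2: issue ADD r2<-Add2  regs: r0:3,r1:5,r2:Add2,r3:Add1,r4:3
  c3: stall  regs: r0:3,r1:5,r2:Add2,r3:Add1,r4:3
  c4: CDB Add1=6; issue ADD r4<-Add1  regs: r0:3,r1:5,r2:Add2,r3:6,r4:Add1
  c5: CDB Add2=6; issue ADD r3<-Add2  regs: r0:3,r1:5,r2:6,r3:Add2,r4:Add1
  c6: stall  regs: r0:3,r1:5,r2:6,r3:Add2,r4:Add1
  c7: CDB Add1=9; issue ADD r2<-Add1  regs: r0:3,r1:5,r2:Add1,r3:Add2,r4:9
  c8: CDB Add2=12; issue ADD r4<-Add2  regs: r0:3,r1:5,r2:Add1,r3:12,r4:Add2
  c9: stall  regs: r0:3,r1:5,r2:Add1,r3:12,r4:Add2
  c10: CDB Add1=14; issue ADD r1<-Add1  regs: r0:3,r1:Add1,r2:14,r3:12,r4:Add2
  c11: stall  regs: r0:3,r1:Add1,r2:14,r3:12,r4:Add2
  c12: stall  regs: r0:3,r1:Add1,r2:14,r3:12,r4:Add2
  c13: CDB Add1=26; issue SUB r2<-Add1  regs: r0:3,r1:26,r2:Add1,r3:12,r4:Add2
  c14: CDB Add2=23  regs: r0:3,r1:26,r2:Add1,r3:12,r4:23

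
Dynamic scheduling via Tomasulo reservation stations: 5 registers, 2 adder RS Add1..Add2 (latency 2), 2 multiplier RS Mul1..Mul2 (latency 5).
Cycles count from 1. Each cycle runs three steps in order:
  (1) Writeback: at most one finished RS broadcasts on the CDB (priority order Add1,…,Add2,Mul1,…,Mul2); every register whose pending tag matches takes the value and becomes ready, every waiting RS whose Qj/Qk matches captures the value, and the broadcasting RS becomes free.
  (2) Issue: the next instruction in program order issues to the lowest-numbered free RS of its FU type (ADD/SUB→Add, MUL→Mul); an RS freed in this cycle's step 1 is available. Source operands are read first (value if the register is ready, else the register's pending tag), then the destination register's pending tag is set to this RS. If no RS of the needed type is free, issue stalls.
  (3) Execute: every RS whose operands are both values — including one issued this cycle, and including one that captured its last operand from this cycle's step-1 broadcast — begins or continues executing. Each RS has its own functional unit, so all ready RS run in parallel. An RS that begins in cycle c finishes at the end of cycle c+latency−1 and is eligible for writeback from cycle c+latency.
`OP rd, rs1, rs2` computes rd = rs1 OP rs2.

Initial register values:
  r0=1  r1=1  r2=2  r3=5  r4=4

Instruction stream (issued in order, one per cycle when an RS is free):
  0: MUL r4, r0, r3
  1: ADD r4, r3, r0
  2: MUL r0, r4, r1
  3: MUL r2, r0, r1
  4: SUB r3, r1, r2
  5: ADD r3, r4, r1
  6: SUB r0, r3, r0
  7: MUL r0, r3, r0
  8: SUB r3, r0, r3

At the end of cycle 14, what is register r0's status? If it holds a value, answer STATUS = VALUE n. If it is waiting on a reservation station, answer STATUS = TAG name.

STATUS = TAG Mul2

cycle 1: issue MUL r4<-Mul1 // r0:1,r1:1,r2:2,r3:5,r4:Mul1
cycle 2: issue ADD r4<-Add1 // r0:1,r1:1,r2:2,r3:5,r4:Add1
cycle 3: issue MUL r0<-Mul2 // r0:Mul2,r1:1,r2:2,r3:5,r4:Add1
cycle 4: CDB Add1=6; stall // r0:Mul2,r1:1,r2:2,r3:5,r4:6
cycle 5: stall // r0:Mul2,r1:1,r2:2,r3:5,r4:6
cycle 6: CDB Mul1=5; issue MUL r2<-Mul1 // r0:Mul2,r1:1,r2:Mul1,r3:5,r4:6
cycle 7: issue SUB r3<-Add1 // r0:Mul2,r1:1,r2:Mul1,r3:Add1,r4:6
cycle 8: issue ADD r3<-Add2 // r0:Mul2,r1:1,r2:Mul1,r3:Add2,r4:6
cycle 9: CDB Mul2=6; stall // r0:6,r1:1,r2:Mul1,r3:Add2,r4:6
cycle 10: CDB Add2=7; issue SUB r0<-Add2 // r0:Add2,r1:1,r2:Mul1,r3:7,r4:6
cycle 11: issue MUL r0<-Mul2 // r0:Mul2,r1:1,r2:Mul1,r3:7,r4:6
cycle 12: CDB Add2=1; issue SUB r3<-Add2 // r0:Mul2,r1:1,r2:Mul1,r3:Add2,r4:6
cycle 13: - // r0:Mul2,r1:1,r2:Mul1,r3:Add2,r4:6
cycle 14: CDB Mul1=6 // r0:Mul2,r1:1,r2:6,r3:Add2,r4:6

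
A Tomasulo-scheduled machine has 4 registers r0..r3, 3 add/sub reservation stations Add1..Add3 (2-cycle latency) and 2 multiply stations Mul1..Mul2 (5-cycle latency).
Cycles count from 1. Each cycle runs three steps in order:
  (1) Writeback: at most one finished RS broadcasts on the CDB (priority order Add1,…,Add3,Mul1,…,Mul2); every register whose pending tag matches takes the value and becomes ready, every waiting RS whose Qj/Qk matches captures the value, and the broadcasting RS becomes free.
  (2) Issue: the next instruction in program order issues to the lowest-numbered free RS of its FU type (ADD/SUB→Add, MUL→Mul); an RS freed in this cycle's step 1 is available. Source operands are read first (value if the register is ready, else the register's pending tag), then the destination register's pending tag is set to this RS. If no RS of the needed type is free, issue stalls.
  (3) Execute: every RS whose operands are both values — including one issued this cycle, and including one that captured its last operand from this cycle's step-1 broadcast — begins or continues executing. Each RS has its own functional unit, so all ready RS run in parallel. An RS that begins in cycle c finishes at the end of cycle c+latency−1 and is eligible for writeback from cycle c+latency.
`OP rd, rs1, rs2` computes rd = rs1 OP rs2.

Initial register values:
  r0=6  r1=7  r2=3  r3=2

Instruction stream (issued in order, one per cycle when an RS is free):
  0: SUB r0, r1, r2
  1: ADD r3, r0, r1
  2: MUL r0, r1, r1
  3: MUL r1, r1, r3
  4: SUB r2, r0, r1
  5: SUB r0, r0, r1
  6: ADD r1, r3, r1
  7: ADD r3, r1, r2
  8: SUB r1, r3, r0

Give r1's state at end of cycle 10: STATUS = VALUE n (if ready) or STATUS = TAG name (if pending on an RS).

STATUS = TAG Add3

c1: issue SUB r0<-Add1 | r0:Add1,r1:7,r2:3,r3:2
c2: issue ADD r3<-Add2 | r0:Add1,r1:7,r2:3,r3:Add2
c3: CDB Add1=4; issue MUL r0<-Mul1 | r0:Mul1,r1:7,r2:3,r3:Add2
c4: issue MUL r1<-Mul2 | r0:Mul1,r1:Mul2,r2:3,r3:Add2
c5: CDB Add2=11; issue SUB r2<-Add1 | r0:Mul1,r1:Mul2,r2:Add1,r3:11
c6: issue SUB r0<-Add2 | r0:Add2,r1:Mul2,r2:Add1,r3:11
c7: issue ADD r1<-Add3 | r0:Add2,r1:Add3,r2:Add1,r3:11
c8: CDB Mul1=49; stall | r0:Add2,r1:Add3,r2:Add1,r3:11
c9: stall | r0:Add2,r1:Add3,r2:Add1,r3:11
c10: CDB Mul2=77; stall | r0:Add2,r1:Add3,r2:Add1,r3:11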